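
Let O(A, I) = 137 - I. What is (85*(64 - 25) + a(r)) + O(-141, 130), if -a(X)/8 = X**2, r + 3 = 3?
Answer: 3322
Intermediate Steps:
r = 0 (r = -3 + 3 = 0)
a(X) = -8*X**2
(85*(64 - 25) + a(r)) + O(-141, 130) = (85*(64 - 25) - 8*0**2) + (137 - 1*130) = (85*39 - 8*0) + (137 - 130) = (3315 + 0) + 7 = 3315 + 7 = 3322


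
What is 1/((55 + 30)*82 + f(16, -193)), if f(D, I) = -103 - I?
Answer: 1/7060 ≈ 0.00014164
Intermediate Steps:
1/((55 + 30)*82 + f(16, -193)) = 1/((55 + 30)*82 + (-103 - 1*(-193))) = 1/(85*82 + (-103 + 193)) = 1/(6970 + 90) = 1/7060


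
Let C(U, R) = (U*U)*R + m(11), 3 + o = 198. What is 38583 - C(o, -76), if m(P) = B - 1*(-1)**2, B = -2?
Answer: 2928486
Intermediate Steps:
o = 195 (o = -3 + 198 = 195)
m(P) = -3 (m(P) = -2 - 1*(-1)**2 = -2 - 1*1 = -2 - 1 = -3)
C(U, R) = -3 + R*U**2 (C(U, R) = (U*U)*R - 3 = U**2*R - 3 = R*U**2 - 3 = -3 + R*U**2)
38583 - C(o, -76) = 38583 - (-3 - 76*195**2) = 38583 - (-3 - 76*38025) = 38583 - (-3 - 2889900) = 38583 - 1*(-2889903) = 38583 + 2889903 = 2928486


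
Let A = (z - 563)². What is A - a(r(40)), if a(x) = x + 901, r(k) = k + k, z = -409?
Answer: 943803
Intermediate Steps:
r(k) = 2*k
A = 944784 (A = (-409 - 563)² = (-972)² = 944784)
a(x) = 901 + x
A - a(r(40)) = 944784 - (901 + 2*40) = 944784 - (901 + 80) = 944784 - 1*981 = 944784 - 981 = 943803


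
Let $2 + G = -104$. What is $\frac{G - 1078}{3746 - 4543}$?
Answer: $\frac{1184}{797} \approx 1.4856$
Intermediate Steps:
$G = -106$ ($G = -2 - 104 = -106$)
$\frac{G - 1078}{3746 - 4543} = \frac{-106 - 1078}{3746 - 4543} = - \frac{1184}{-797} = \left(-1184\right) \left(- \frac{1}{797}\right) = \frac{1184}{797}$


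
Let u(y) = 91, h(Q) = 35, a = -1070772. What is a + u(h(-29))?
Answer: -1070681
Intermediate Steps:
a + u(h(-29)) = -1070772 + 91 = -1070681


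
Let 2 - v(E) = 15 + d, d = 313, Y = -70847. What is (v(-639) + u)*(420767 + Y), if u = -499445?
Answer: -174879868320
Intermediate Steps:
v(E) = -326 (v(E) = 2 - (15 + 313) = 2 - 1*328 = 2 - 328 = -326)
(v(-639) + u)*(420767 + Y) = (-326 - 499445)*(420767 - 70847) = -499771*349920 = -174879868320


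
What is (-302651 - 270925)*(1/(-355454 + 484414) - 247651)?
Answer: 2289792319941423/16120 ≈ 1.4205e+11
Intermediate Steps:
(-302651 - 270925)*(1/(-355454 + 484414) - 247651) = -573576*(1/128960 - 247651) = -573576*(-31937072959/128960) = 2289792319941423/16120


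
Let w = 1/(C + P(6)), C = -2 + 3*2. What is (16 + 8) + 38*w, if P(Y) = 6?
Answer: 139/5 ≈ 27.800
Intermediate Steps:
C = 4 (C = -2 + 6 = 4)
w = ⅒ (w = 1/(4 + 6) = 1/10 = ⅒ ≈ 0.10000)
(16 + 8) + 38*w = (16 + 8) + 38*(⅒) = 24 + 19/5 = 139/5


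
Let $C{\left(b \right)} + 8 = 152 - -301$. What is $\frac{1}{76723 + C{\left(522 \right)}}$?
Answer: $\frac{1}{77168} \approx 1.2959 \cdot 10^{-5}$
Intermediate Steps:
$C{\left(b \right)} = 445$ ($C{\left(b \right)} = -8 + \left(152 - -301\right) = -8 + \left(152 + 301\right) = -8 + 453 = 445$)
$\frac{1}{76723 + C{\left(522 \right)}} = \frac{1}{76723 + 445} = \frac{1}{77168}$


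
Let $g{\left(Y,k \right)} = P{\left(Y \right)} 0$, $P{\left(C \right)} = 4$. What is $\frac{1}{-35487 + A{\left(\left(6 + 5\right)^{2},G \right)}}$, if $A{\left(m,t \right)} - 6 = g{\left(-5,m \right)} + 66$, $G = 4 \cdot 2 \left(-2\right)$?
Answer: $- \frac{1}{35415} \approx -2.8237 \cdot 10^{-5}$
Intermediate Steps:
$G = -16$ ($G = 8 \left(-2\right) = -16$)
$g{\left(Y,k \right)} = 0$ ($g{\left(Y,k \right)} = 4 \cdot 0 = 0$)
$A{\left(m,t \right)} = 72$ ($A{\left(m,t \right)} = 6 + \left(0 + 66\right) = 6 + 66 = 72$)
$\frac{1}{-35487 + A{\left(\left(6 + 5\right)^{2},G \right)}} = \frac{1}{-35487 + 72} = \frac{1}{-35415} = - \frac{1}{35415}$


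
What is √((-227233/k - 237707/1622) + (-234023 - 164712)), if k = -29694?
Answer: 4*I*√73763018691612639/1720131 ≈ 631.56*I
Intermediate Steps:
√((-227233/k - 237707/1622) + (-234023 - 164712)) = √((-227233/(-29694) - 237707/1622) + (-234023 - 164712)) = √((-227233*(-1/29694) - 237707*1/1622) - 398735) = √((227233/29694 - 237707/1622) - 398735) = √(-1672474933/12040917 - 398735) = √(-4802807514928/12040917) = 4*I*√73763018691612639/1720131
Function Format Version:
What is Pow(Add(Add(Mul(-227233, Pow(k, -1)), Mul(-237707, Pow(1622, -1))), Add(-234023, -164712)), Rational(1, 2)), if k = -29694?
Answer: Mul(Rational(4, 1720131), I, Pow(73763018691612639, Rational(1, 2))) ≈ Mul(631.56, I)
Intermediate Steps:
Pow(Add(Add(Mul(-227233, Pow(k, -1)), Mul(-237707, Pow(1622, -1))), Add(-234023, -164712)), Rational(1, 2)) = Pow(Add(Add(Mul(-227233, Pow(-29694, -1)), Mul(-237707, Pow(1622, -1))), Add(-234023, -164712)), Rational(1, 2)) = Pow(Add(Add(Mul(-227233, Rational(-1, 29694)), Mul(-237707, Rational(1, 1622))), -398735), Rational(1, 2)) = Pow(Add(Add(Rational(227233, 29694), Rational(-237707, 1622)), -398735), Rational(1, 2)) = Pow(Add(Rational(-1672474933, 12040917), -398735), Rational(1, 2)) = Pow(Rational(-4802807514928, 12040917), Rational(1, 2)) = Mul(Rational(4, 1720131), I, Pow(73763018691612639, Rational(1, 2)))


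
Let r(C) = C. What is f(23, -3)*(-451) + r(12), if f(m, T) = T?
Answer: 1365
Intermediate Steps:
f(23, -3)*(-451) + r(12) = -3*(-451) + 12 = 1353 + 12 = 1365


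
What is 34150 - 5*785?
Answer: 30225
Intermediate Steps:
34150 - 5*785 = 34150 - 1*3925 = 34150 - 3925 = 30225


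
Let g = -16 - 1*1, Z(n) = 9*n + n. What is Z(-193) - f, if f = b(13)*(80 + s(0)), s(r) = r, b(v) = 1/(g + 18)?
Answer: -2010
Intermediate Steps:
Z(n) = 10*n
g = -17 (g = -16 - 1 = -17)
b(v) = 1 (b(v) = 1/(-17 + 18) = 1/1 = 1)
f = 80 (f = 1*(80 + 0) = 1*80 = 80)
Z(-193) - f = 10*(-193) - 1*80 = -1930 - 80 = -2010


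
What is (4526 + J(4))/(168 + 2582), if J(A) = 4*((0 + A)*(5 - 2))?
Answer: 2287/1375 ≈ 1.6633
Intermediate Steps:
J(A) = 12*A (J(A) = 4*(A*3) = 4*(3*A) = 12*A)
(4526 + J(4))/(168 + 2582) = (4526 + 12*4)/(168 + 2582) = (4526 + 48)/2750 = 4574*(1/2750) = 2287/1375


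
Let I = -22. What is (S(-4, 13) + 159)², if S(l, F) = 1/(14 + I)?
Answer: 1615441/64 ≈ 25241.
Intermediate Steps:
S(l, F) = -⅛ (S(l, F) = 1/(14 - 22) = 1/(-8) = -⅛)
(S(-4, 13) + 159)² = (-⅛ + 159)² = (1271/8)² = 1615441/64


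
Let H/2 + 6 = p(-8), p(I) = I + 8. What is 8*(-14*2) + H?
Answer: -236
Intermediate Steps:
p(I) = 8 + I
H = -12 (H = -12 + 2*(8 - 8) = -12 + 2*0 = -12 + 0 = -12)
8*(-14*2) + H = 8*(-14*2) - 12 = 8*(-28) - 12 = -224 - 12 = -236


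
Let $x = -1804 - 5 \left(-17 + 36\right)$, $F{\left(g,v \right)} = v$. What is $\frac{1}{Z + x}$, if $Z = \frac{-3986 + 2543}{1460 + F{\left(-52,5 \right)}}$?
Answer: $- \frac{1465}{2783478} \approx -0.00052632$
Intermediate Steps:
$x = -1899$ ($x = -1804 - 5 \cdot 19 = -1804 - 95 = -1899$)
$Z = - \frac{1443}{1465}$ ($Z = \frac{-3986 + 2543}{1460 + 5} = - \frac{1443}{1465} \approx -0.98498$)
$\frac{1}{Z + x} = \frac{1}{- \frac{1443}{1465} - 1899} = \frac{1}{- \frac{2783478}{1465}} = - \frac{1465}{2783478}$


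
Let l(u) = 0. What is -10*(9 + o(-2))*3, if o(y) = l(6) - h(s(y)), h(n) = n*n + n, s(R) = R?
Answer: -210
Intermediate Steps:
h(n) = n + n² (h(n) = n² + n = n + n²)
o(y) = -y*(1 + y) (o(y) = 0 - y*(1 + y) = -y*(1 + y))
-10*(9 + o(-2))*3 = -10*(9 - 1*(-2)*(1 - 2))*3 = -10*(9 - 1*(-2)*(-1))*3 = -10*(9 - 2)*3 = -70*3 = -10*21 = -210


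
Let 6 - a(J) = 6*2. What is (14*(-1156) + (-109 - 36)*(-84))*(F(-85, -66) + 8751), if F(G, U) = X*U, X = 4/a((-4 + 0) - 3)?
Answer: -35215180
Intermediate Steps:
a(J) = -6 (a(J) = 6 - 6*2 = 6 - 1*12 = 6 - 12 = -6)
X = -2/3 (X = 4/(-6) = 4*(-1/6) = -2/3 ≈ -0.66667)
F(G, U) = -2*U/3
(14*(-1156) + (-109 - 36)*(-84))*(F(-85, -66) + 8751) = (14*(-1156) + (-109 - 36)*(-84))*(-2/3*(-66) + 8751) = (-16184 - 145*(-84))*(44 + 8751) = (-16184 + 12180)*8795 = -4004*8795 = -35215180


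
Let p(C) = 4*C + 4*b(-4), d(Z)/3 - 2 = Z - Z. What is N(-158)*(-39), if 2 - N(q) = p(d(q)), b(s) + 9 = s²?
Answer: 1950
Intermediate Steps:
d(Z) = 6 (d(Z) = 6 + 3*(Z - Z) = 6 + 3*0 = 6 + 0 = 6)
b(s) = -9 + s²
p(C) = 28 + 4*C (p(C) = 4*C + 4*(-9 + (-4)²) = 4*C + 4*(-9 + 16) = 4*C + 4*7 = 4*C + 28 = 28 + 4*C)
N(q) = -50 (N(q) = 2 - (28 + 4*6) = 2 - (28 + 24) = 2 - 1*52 = 2 - 52 = -50)
N(-158)*(-39) = -50*(-39) = 1950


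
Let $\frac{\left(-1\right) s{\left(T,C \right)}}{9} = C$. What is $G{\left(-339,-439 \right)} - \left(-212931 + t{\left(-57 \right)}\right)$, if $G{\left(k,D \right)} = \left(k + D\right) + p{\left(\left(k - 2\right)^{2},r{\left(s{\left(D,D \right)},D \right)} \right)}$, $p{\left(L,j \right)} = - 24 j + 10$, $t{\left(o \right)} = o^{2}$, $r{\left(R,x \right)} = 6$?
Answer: $208770$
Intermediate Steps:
$s{\left(T,C \right)} = - 9 C$
$p{\left(L,j \right)} = 10 - 24 j$
$G{\left(k,D \right)} = -134 + D + k$ ($G{\left(k,D \right)} = \left(k + D\right) + \left(10 - 144\right) = \left(D + k\right) + \left(10 - 144\right) = \left(D + k\right) - 134 = -134 + D + k$)
$G{\left(-339,-439 \right)} - \left(-212931 + t{\left(-57 \right)}\right) = \left(-134 - 439 - 339\right) + \left(212931 - \left(-57\right)^{2}\right) = -912 + \left(212931 - 3249\right) = -912 + 209682 = 208770$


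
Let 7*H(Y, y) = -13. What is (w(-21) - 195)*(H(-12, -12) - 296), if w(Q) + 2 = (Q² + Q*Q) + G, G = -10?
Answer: -1407375/7 ≈ -2.0105e+5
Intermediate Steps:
H(Y, y) = -13/7 (H(Y, y) = (⅐)*(-13) = -13/7)
w(Q) = -12 + 2*Q² (w(Q) = -2 + ((Q² + Q*Q) - 10) = -2 + ((Q² + Q²) - 10) = -2 + (2*Q² - 10) = -2 + (-10 + 2*Q²) = -12 + 2*Q²)
(w(-21) - 195)*(H(-12, -12) - 296) = ((-12 + 2*(-21)²) - 195)*(-13/7 - 296) = ((-12 + 2*441) - 195)*(-2085/7) = ((-12 + 882) - 195)*(-2085/7) = (870 - 195)*(-2085/7) = 675*(-2085/7) = -1407375/7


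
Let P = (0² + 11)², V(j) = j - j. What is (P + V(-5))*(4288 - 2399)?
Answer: 228569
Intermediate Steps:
V(j) = 0
P = 121 (P = (0 + 11)² = 11² = 121)
(P + V(-5))*(4288 - 2399) = (121 + 0)*(4288 - 2399) = 121*1889 = 228569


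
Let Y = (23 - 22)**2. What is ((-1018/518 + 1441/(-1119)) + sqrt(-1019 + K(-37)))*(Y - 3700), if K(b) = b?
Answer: 1162460070/96607 - 14796*I*sqrt(66) ≈ 12033.0 - 1.202e+5*I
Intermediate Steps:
Y = 1 (Y = 1**2 = 1)
((-1018/518 + 1441/(-1119)) + sqrt(-1019 + K(-37)))*(Y - 3700) = ((-1018/518 + 1441/(-1119)) + sqrt(-1019 - 37))*(1 - 3700) = ((-1018*1/518 + 1441*(-1/1119)) + sqrt(-1056))*(-3699) = ((-509/259 - 1441/1119) + 4*I*sqrt(66))*(-3699) = (-942790/289821 + 4*I*sqrt(66))*(-3699) = 1162460070/96607 - 14796*I*sqrt(66)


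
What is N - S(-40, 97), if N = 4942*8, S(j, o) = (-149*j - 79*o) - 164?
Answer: 41403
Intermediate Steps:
S(j, o) = -164 - 149*j - 79*o
N = 39536
N - S(-40, 97) = 39536 - (-164 - 149*(-40) - 79*97) = 39536 - (-164 + 5960 - 7663) = 39536 - 1*(-1867) = 39536 + 1867 = 41403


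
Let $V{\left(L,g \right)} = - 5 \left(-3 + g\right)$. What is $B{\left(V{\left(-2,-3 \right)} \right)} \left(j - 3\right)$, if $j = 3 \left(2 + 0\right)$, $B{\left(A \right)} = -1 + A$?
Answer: $87$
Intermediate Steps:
$V{\left(L,g \right)} = 15 - 5 g$
$j = 6$ ($j = 3 \cdot 2 = 6$)
$B{\left(V{\left(-2,-3 \right)} \right)} \left(j - 3\right) = \left(-1 + \left(15 - -15\right)\right) \left(6 - 3\right) = \left(-1 + \left(15 + 15\right)\right) 3 = \left(-1 + 30\right) 3 = 29 \cdot 3 = 87$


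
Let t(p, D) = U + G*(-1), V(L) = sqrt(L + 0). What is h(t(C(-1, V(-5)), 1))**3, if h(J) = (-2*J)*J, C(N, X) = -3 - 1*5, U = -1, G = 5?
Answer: -373248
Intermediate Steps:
V(L) = sqrt(L)
C(N, X) = -8 (C(N, X) = -3 - 5 = -8)
t(p, D) = -6 (t(p, D) = -1 + 5*(-1) = -1 - 5 = -6)
h(J) = -2*J**2
h(t(C(-1, V(-5)), 1))**3 = (-2*(-6)**2)**3 = (-2*36)**3 = (-72)**3 = -373248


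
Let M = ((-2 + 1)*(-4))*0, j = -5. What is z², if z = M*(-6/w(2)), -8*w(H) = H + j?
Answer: 0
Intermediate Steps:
w(H) = 5/8 - H/8 (w(H) = -(H - 5)/8 = -(-5 + H)/8 = 5/8 - H/8)
M = 0 (M = -1*(-4)*0 = 4*0 = 0)
z = 0 (z = 0*(-6/(5/8 - ⅛*2)) = 0*(-6/(5/8 - ¼)) = 0*(-6/3/8) = 0*(-6*8/3) = 0*(-16) = 0)
z² = 0² = 0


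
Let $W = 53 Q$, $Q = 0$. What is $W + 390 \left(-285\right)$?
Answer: $-111150$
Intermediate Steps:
$W = 0$ ($W = 53 \cdot 0 = 0$)
$W + 390 \left(-285\right) = 0 + 390 \left(-285\right) = 0 - 111150 = -111150$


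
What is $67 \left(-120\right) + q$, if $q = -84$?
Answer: $-8124$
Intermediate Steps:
$67 \left(-120\right) + q = 67 \left(-120\right) - 84 = -8040 - 84 = -8124$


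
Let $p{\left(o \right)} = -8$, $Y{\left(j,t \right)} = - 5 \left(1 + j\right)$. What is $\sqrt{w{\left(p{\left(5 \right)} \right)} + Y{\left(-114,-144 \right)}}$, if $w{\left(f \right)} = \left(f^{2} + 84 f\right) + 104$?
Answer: $\sqrt{61} \approx 7.8102$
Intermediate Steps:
$Y{\left(j,t \right)} = -5 - 5 j$
$w{\left(f \right)} = 104 + f^{2} + 84 f$
$\sqrt{w{\left(p{\left(5 \right)} \right)} + Y{\left(-114,-144 \right)}} = \sqrt{\left(104 + \left(-8\right)^{2} + 84 \left(-8\right)\right) - -565} = \sqrt{\left(104 + 64 - 672\right) + \left(-5 + 570\right)} = \sqrt{-504 + 565} = \sqrt{61}$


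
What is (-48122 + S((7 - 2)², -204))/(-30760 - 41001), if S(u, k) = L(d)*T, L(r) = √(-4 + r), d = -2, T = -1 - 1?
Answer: 48122/71761 + 2*I*√6/71761 ≈ 0.67059 + 6.8268e-5*I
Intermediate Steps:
T = -2
S(u, k) = -2*I*√6 (S(u, k) = √(-4 - 2)*(-2) = √(-6)*(-2) = (I*√6)*(-2) = -2*I*√6)
(-48122 + S((7 - 2)², -204))/(-30760 - 41001) = (-48122 - 2*I*√6)/(-30760 - 41001) = (-48122 - 2*I*√6)/(-71761) = (-48122 - 2*I*√6)*(-1/71761) = 48122/71761 + 2*I*√6/71761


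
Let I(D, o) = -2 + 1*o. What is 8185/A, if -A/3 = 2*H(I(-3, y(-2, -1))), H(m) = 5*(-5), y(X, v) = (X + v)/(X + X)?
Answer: 1637/30 ≈ 54.567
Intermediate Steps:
y(X, v) = (X + v)/(2*X) (y(X, v) = (X + v)/((2*X)) = (X + v)*(1/(2*X)) = (X + v)/(2*X))
I(D, o) = -2 + o
H(m) = -25
A = 150 (A = -6*(-25) = -3*(-50) = 150)
8185/A = 8185/150 = 8185*(1/150) = 1637/30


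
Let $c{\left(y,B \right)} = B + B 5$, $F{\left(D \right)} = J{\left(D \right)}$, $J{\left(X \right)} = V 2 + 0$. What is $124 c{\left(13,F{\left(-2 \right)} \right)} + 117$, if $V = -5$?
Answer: $-7323$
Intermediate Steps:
$J{\left(X \right)} = -10$ ($J{\left(X \right)} = \left(-5\right) 2 + 0 = -10 + 0 = -10$)
$F{\left(D \right)} = -10$
$c{\left(y,B \right)} = 6 B$ ($c{\left(y,B \right)} = B + 5 B = 6 B$)
$124 c{\left(13,F{\left(-2 \right)} \right)} + 117 = 124 \cdot 6 \left(-10\right) + 117 = 124 \left(-60\right) + 117 = -7440 + 117 = -7323$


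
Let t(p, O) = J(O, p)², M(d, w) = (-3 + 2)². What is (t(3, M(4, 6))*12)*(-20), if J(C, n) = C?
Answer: -240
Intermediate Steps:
M(d, w) = 1 (M(d, w) = (-1)² = 1)
t(p, O) = O²
(t(3, M(4, 6))*12)*(-20) = (1²*12)*(-20) = (1*12)*(-20) = 12*(-20) = -240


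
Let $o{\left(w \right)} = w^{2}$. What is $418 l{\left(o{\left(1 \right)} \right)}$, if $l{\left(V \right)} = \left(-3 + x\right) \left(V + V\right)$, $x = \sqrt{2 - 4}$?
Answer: $-2508 + 836 i \sqrt{2} \approx -2508.0 + 1182.3 i$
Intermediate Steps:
$x = i \sqrt{2}$ ($x = \sqrt{-2} = i \sqrt{2} \approx 1.4142 i$)
$l{\left(V \right)} = 2 V \left(-3 + i \sqrt{2}\right)$ ($l{\left(V \right)} = \left(-3 + i \sqrt{2}\right) \left(V + V\right) = \left(-3 + i \sqrt{2}\right) 2 V = 2 V \left(-3 + i \sqrt{2}\right)$)
$418 l{\left(o{\left(1 \right)} \right)} = 418 \cdot 2 \cdot 1^{2} \left(-3 + i \sqrt{2}\right) = 418 \cdot 2 \cdot 1 \left(-3 + i \sqrt{2}\right) = 418 \left(-6 + 2 i \sqrt{2}\right) = -2508 + 836 i \sqrt{2}$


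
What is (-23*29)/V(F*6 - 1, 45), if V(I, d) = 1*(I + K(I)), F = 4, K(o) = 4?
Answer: -667/27 ≈ -24.704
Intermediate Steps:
V(I, d) = 4 + I (V(I, d) = 1*(I + 4) = 1*(4 + I) = 4 + I)
(-23*29)/V(F*6 - 1, 45) = (-23*29)/(4 + (4*6 - 1)) = -667/(4 + (24 - 1)) = -667/(4 + 23) = -667/27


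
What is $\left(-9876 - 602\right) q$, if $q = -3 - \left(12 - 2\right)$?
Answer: $136214$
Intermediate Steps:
$q = -13$ ($q = -3 - \left(12 - 2\right) = -3 - 10 = -13$)
$\left(-9876 - 602\right) q = \left(-9876 - 602\right) \left(-13\right) = \left(-10478\right) \left(-13\right) = 136214$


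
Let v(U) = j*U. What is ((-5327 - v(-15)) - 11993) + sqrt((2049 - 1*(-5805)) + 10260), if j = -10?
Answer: -17470 + sqrt(18114) ≈ -17335.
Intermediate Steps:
v(U) = -10*U
((-5327 - v(-15)) - 11993) + sqrt((2049 - 1*(-5805)) + 10260) = ((-5327 - (-10)*(-15)) - 11993) + sqrt((2049 - 1*(-5805)) + 10260) = ((-5327 - 1*150) - 11993) + sqrt((2049 + 5805) + 10260) = ((-5327 - 150) - 11993) + sqrt(7854 + 10260) = (-5477 - 11993) + sqrt(18114) = -17470 + sqrt(18114)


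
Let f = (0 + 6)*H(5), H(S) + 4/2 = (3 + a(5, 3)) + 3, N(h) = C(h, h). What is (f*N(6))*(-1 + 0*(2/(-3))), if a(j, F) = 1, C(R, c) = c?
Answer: -180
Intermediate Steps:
N(h) = h
H(S) = 5 (H(S) = -2 + ((3 + 1) + 3) = -2 + (4 + 3) = -2 + 7 = 5)
f = 30 (f = (0 + 6)*5 = 6*5 = 30)
(f*N(6))*(-1 + 0*(2/(-3))) = (30*6)*(-1 + 0*(2/(-3))) = 180*(-1 + 0*(2*(-⅓))) = 180*(-1 + 0*(-⅔)) = 180*(-1 + 0) = 180*(-1) = -180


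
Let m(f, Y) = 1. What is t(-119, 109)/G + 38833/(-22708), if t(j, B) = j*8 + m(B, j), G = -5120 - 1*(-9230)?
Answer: -30199823/15554980 ≈ -1.9415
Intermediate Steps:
G = 4110 (G = -5120 + 9230 = 4110)
t(j, B) = 1 + 8*j (t(j, B) = j*8 + 1 = 8*j + 1 = 1 + 8*j)
t(-119, 109)/G + 38833/(-22708) = (1 + 8*(-119))/4110 + 38833/(-22708) = (1 - 952)*(1/4110) + 38833*(-1/22708) = -951*1/4110 - 38833/22708 = -317/1370 - 38833/22708 = -30199823/15554980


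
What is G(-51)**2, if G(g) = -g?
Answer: 2601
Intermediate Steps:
G(-51)**2 = (-1*(-51))**2 = 51**2 = 2601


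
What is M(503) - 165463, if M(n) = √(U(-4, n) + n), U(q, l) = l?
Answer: -165463 + √1006 ≈ -1.6543e+5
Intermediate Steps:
M(n) = √2*√n (M(n) = √(n + n) = √(2*n) = √2*√n)
M(503) - 165463 = √2*√503 - 165463 = √1006 - 165463 = -165463 + √1006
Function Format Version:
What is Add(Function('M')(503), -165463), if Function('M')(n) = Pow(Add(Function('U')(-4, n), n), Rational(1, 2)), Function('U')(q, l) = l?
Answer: Add(-165463, Pow(1006, Rational(1, 2))) ≈ -1.6543e+5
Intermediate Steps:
Function('M')(n) = Mul(Pow(2, Rational(1, 2)), Pow(n, Rational(1, 2))) (Function('M')(n) = Pow(Add(n, n), Rational(1, 2)) = Pow(Mul(2, n), Rational(1, 2)) = Mul(Pow(2, Rational(1, 2)), Pow(n, Rational(1, 2))))
Add(Function('M')(503), -165463) = Add(Mul(Pow(2, Rational(1, 2)), Pow(503, Rational(1, 2))), -165463) = Add(Pow(1006, Rational(1, 2)), -165463) = Add(-165463, Pow(1006, Rational(1, 2)))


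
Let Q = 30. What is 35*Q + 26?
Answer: 1076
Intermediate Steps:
35*Q + 26 = 35*30 + 26 = 1050 + 26 = 1076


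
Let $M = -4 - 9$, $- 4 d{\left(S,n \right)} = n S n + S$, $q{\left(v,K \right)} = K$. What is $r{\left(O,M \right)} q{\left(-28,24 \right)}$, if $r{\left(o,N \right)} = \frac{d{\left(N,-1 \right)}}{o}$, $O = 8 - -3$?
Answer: $\frac{156}{11} \approx 14.182$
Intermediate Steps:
$d{\left(S,n \right)} = - \frac{S}{4} - \frac{S n^{2}}{4}$ ($d{\left(S,n \right)} = - \frac{n S n + S}{4} = - \frac{S n n + S}{4} = - \frac{S n^{2} + S}{4} = - \frac{S + S n^{2}}{4} = - \frac{S}{4} - \frac{S n^{2}}{4}$)
$O = 11$ ($O = 8 + 3 = 11$)
$M = -13$ ($M = -4 - 9 = -13$)
$r{\left(o,N \right)} = - \frac{N}{2 o}$ ($r{\left(o,N \right)} = \frac{\left(- \frac{1}{4}\right) N \left(1 + \left(-1\right)^{2}\right)}{o} = \frac{\left(- \frac{1}{4}\right) N \left(1 + 1\right)}{o} = \frac{\left(- \frac{1}{4}\right) N 2}{o} = \frac{\left(- \frac{1}{2}\right) N}{o} = - \frac{N}{2 o}$)
$r{\left(O,M \right)} q{\left(-28,24 \right)} = \left(- \frac{1}{2}\right) \left(-13\right) \frac{1}{11} \cdot 24 = \frac{13}{22} \cdot 24 = \frac{156}{11}$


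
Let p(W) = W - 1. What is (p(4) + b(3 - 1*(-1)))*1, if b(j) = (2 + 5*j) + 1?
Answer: 26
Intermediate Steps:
p(W) = -1 + W
b(j) = 3 + 5*j
(p(4) + b(3 - 1*(-1)))*1 = ((-1 + 4) + (3 + 5*(3 - 1*(-1))))*1 = (3 + (3 + 5*(3 + 1)))*1 = (3 + (3 + 5*4))*1 = (3 + (3 + 20))*1 = (3 + 23)*1 = 26*1 = 26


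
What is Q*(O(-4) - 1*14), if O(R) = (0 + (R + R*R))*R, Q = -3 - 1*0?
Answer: 186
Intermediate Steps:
Q = -3 (Q = -3 + 0 = -3)
O(R) = R*(R + R**2) (O(R) = (0 + (R + R**2))*R = (R + R**2)*R = R*(R + R**2))
Q*(O(-4) - 1*14) = -3*((-4)**2*(1 - 4) - 1*14) = -3*(16*(-3) - 14) = -3*(-48 - 14) = -3*(-62) = 186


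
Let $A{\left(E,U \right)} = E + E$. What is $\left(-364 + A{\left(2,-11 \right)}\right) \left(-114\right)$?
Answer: $41040$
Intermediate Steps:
$A{\left(E,U \right)} = 2 E$
$\left(-364 + A{\left(2,-11 \right)}\right) \left(-114\right) = \left(-364 + 2 \cdot 2\right) \left(-114\right) = \left(-364 + 4\right) \left(-114\right) = \left(-360\right) \left(-114\right) = 41040$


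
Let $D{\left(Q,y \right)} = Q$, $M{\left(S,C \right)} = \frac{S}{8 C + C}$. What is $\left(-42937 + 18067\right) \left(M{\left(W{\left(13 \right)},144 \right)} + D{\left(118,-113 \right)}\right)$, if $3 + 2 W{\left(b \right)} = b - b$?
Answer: $- \frac{422586895}{144} \approx -2.9346 \cdot 10^{6}$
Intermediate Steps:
$W{\left(b \right)} = - \frac{3}{2}$ ($W{\left(b \right)} = - \frac{3}{2} + \frac{b - b}{2} = - \frac{3}{2} + \frac{1}{2} \cdot 0 = - \frac{3}{2} + 0 = - \frac{3}{2}$)
$M{\left(S,C \right)} = \frac{S}{9 C}$
$\left(-42937 + 18067\right) \left(M{\left(W{\left(13 \right)},144 \right)} + D{\left(118,-113 \right)}\right) = \left(-42937 + 18067\right) \left(\frac{1}{9} \left(- \frac{3}{2}\right) \frac{1}{144} + 118\right) = - 24870 \left(\frac{1}{9} \left(- \frac{3}{2}\right) \frac{1}{144} + 118\right) = - 24870 \left(- \frac{1}{864} + 118\right) = \left(-24870\right) \frac{101951}{864} = - \frac{422586895}{144}$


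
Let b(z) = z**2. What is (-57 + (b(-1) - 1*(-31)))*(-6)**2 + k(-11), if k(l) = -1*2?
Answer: -902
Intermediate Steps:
k(l) = -2
(-57 + (b(-1) - 1*(-31)))*(-6)**2 + k(-11) = (-57 + ((-1)**2 - 1*(-31)))*(-6)**2 - 2 = (-57 + (1 + 31))*36 - 2 = (-57 + 32)*36 - 2 = -25*36 - 2 = -900 - 2 = -902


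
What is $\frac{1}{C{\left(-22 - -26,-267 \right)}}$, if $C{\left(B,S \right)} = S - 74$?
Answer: $- \frac{1}{341} \approx -0.0029326$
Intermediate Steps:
$C{\left(B,S \right)} = -74 + S$
$\frac{1}{C{\left(-22 - -26,-267 \right)}} = \frac{1}{-74 - 267} = \frac{1}{-341} = - \frac{1}{341}$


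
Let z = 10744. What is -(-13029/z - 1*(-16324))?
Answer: -175372027/10744 ≈ -16323.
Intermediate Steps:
-(-13029/z - 1*(-16324)) = -(-13029/10744 - 1*(-16324)) = -(-13029*1/10744 + 16324) = -(-13029/10744 + 16324) = -1*175372027/10744 = -175372027/10744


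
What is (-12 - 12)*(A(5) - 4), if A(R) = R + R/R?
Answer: -48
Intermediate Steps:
A(R) = 1 + R (A(R) = R + 1 = 1 + R)
(-12 - 12)*(A(5) - 4) = (-12 - 12)*((1 + 5) - 4) = -24*(6 - 4) = -24*2 = -48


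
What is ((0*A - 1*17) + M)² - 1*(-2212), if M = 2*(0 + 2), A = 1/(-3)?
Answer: 2381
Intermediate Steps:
A = -⅓ ≈ -0.33333
M = 4 (M = 2*2 = 4)
((0*A - 1*17) + M)² - 1*(-2212) = ((0*(-⅓) - 1*17) + 4)² - 1*(-2212) = ((0 - 17) + 4)² + 2212 = (-17 + 4)² + 2212 = (-13)² + 2212 = 169 + 2212 = 2381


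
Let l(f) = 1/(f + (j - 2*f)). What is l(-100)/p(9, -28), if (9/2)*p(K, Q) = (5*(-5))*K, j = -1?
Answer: -1/4950 ≈ -0.00020202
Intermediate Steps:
p(K, Q) = -50*K/9 (p(K, Q) = 2*((5*(-5))*K)/9 = 2*(-25*K)/9 = -50*K/9)
l(f) = 1/(-1 - f) (l(f) = 1/(f + (-1 - 2*f)) = 1/(-1 - f))
l(-100)/p(9, -28) = (-1/(1 - 100))/((-50/9*9)) = -1/(-99)/(-50) = -1*(-1/99)*(-1/50) = (1/99)*(-1/50) = -1/4950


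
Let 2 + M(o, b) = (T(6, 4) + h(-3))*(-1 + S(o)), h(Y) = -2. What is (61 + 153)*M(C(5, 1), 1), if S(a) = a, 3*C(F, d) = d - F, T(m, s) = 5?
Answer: -1926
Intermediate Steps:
C(F, d) = -F/3 + d/3 (C(F, d) = (d - F)/3 = -F/3 + d/3)
M(o, b) = -5 + 3*o (M(o, b) = -2 + (5 - 2)*(-1 + o) = -2 + 3*(-1 + o) = -2 + (-3 + 3*o) = -5 + 3*o)
(61 + 153)*M(C(5, 1), 1) = (61 + 153)*(-5 + 3*(-⅓*5 + (⅓)*1)) = 214*(-5 + 3*(-5/3 + ⅓)) = 214*(-5 + 3*(-4/3)) = 214*(-5 - 4) = 214*(-9) = -1926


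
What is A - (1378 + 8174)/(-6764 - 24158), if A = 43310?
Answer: 669620686/15461 ≈ 43310.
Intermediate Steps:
A - (1378 + 8174)/(-6764 - 24158) = 43310 - (1378 + 8174)/(-6764 - 24158) = 43310 - 9552/(-30922) = 43310 - 9552*(-1)/30922 = 43310 - 1*(-4776/15461) = 43310 + 4776/15461 = 669620686/15461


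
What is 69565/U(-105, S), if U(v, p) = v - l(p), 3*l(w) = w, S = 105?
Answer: -13913/28 ≈ -496.89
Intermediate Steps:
l(w) = w/3
U(v, p) = v - p/3
69565/U(-105, S) = 69565/(-105 - ⅓*105) = 69565/(-105 - 35) = 69565/(-140) = 69565*(-1/140) = -13913/28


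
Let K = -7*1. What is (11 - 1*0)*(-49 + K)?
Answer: -616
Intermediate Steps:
K = -7
(11 - 1*0)*(-49 + K) = (11 - 1*0)*(-49 - 7) = (11 + 0)*(-56) = 11*(-56) = -616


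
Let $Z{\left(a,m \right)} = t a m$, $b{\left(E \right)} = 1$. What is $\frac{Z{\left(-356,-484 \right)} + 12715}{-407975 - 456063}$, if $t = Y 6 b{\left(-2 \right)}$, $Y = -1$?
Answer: $\frac{1021109}{864038} \approx 1.1818$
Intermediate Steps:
$t = -6$ ($t = \left(-1\right) 6 \cdot 1 = \left(-6\right) 1 = -6$)
$Z{\left(a,m \right)} = - 6 a m$
$\frac{Z{\left(-356,-484 \right)} + 12715}{-407975 - 456063} = \frac{\left(-6\right) \left(-356\right) \left(-484\right) + 12715}{-407975 - 456063} = \frac{-1033824 + 12715}{-864038} = \left(-1021109\right) \left(- \frac{1}{864038}\right) = \frac{1021109}{864038}$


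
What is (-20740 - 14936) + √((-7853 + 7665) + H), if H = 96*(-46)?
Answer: -35676 + 2*I*√1151 ≈ -35676.0 + 67.853*I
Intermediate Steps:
H = -4416
(-20740 - 14936) + √((-7853 + 7665) + H) = (-20740 - 14936) + √((-7853 + 7665) - 4416) = -35676 + √(-188 - 4416) = -35676 + √(-4604) = -35676 + 2*I*√1151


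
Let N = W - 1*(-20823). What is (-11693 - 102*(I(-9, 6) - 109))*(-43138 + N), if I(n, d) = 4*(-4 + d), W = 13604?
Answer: 12117001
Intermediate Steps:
I(n, d) = -16 + 4*d
N = 34427 (N = 13604 - 1*(-20823) = 13604 + 20823 = 34427)
(-11693 - 102*(I(-9, 6) - 109))*(-43138 + N) = (-11693 - 102*((-16 + 4*6) - 109))*(-43138 + 34427) = (-11693 - 102*((-16 + 24) - 109))*(-8711) = (-11693 - 102*(8 - 109))*(-8711) = (-11693 - 102*(-101))*(-8711) = (-11693 + 10302)*(-8711) = -1391*(-8711) = 12117001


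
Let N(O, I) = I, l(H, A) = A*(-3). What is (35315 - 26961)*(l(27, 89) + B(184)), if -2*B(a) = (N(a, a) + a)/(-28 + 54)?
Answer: -29765302/13 ≈ -2.2896e+6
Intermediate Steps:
l(H, A) = -3*A
B(a) = -a/26 (B(a) = -(a + a)/(2*(-28 + 54)) = -2*a/(2*26) = -a/26)
(35315 - 26961)*(l(27, 89) + B(184)) = (35315 - 26961)*(-3*89 - 1/26*184) = 8354*(-267 - 92/13) = 8354*(-3563/13) = -29765302/13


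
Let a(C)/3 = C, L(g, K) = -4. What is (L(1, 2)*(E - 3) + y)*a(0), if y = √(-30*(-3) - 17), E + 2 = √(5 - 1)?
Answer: 0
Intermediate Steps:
E = 0 (E = -2 + √(5 - 1) = -2 + √4 = -2 + 2 = 0)
a(C) = 3*C
y = √73 (y = √(90 - 17) = √73 ≈ 8.5440)
(L(1, 2)*(E - 3) + y)*a(0) = (-4*(0 - 3) + √73)*(3*0) = (-4*(-3) + √73)*0 = (12 + √73)*0 = 0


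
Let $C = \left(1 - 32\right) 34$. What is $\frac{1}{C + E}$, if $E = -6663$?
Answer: $- \frac{1}{7717} \approx -0.00012958$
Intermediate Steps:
$C = -1054$ ($C = \left(-31\right) 34 = -1054$)
$\frac{1}{C + E} = \frac{1}{-1054 - 6663} = \frac{1}{-7717} = - \frac{1}{7717}$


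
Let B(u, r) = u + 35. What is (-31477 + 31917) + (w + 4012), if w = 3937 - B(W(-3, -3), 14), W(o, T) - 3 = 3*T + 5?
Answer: 8355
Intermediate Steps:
W(o, T) = 8 + 3*T (W(o, T) = 3 + (3*T + 5) = 3 + (5 + 3*T) = 8 + 3*T)
B(u, r) = 35 + u
w = 3903 (w = 3937 - (35 + (8 + 3*(-3))) = 3937 - (35 + (8 - 9)) = 3937 - (35 - 1) = 3937 - 1*34 = 3937 - 34 = 3903)
(-31477 + 31917) + (w + 4012) = (-31477 + 31917) + (3903 + 4012) = 440 + 7915 = 8355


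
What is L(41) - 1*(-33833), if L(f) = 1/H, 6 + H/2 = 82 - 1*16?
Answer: 4059961/120 ≈ 33833.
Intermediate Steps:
H = 120 (H = -12 + 2*(82 - 1*16) = -12 + 2*(82 - 16) = -12 + 2*66 = -12 + 132 = 120)
L(f) = 1/120
L(41) - 1*(-33833) = 1/120 - 1*(-33833) = 1/120 + 33833 = 4059961/120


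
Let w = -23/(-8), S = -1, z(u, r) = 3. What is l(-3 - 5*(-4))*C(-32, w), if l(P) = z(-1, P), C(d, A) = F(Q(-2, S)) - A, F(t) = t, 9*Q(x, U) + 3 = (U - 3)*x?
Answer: -167/24 ≈ -6.9583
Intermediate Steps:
Q(x, U) = -⅓ + x*(-3 + U)/9 (Q(x, U) = -⅓ + ((U - 3)*x)/9 = -⅓ + ((-3 + U)*x)/9 = -⅓ + (x*(-3 + U))/9 = -⅓ + x*(-3 + U)/9)
w = 23/8 (w = -23*(-⅛) = 23/8 ≈ 2.8750)
C(d, A) = 5/9 - A (C(d, A) = (-⅓ - ⅓*(-2) + (⅑)*(-1)*(-2)) - A = (-⅓ + ⅔ + 2/9) - A = 5/9 - A)
l(P) = 3
l(-3 - 5*(-4))*C(-32, w) = 3*(5/9 - 1*23/8) = 3*(5/9 - 23/8) = 3*(-167/72) = -167/24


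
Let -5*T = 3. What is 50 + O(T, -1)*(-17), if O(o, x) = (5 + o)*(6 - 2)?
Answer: -1246/5 ≈ -249.20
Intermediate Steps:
T = -3/5 (T = -1/5*3 = -3/5 ≈ -0.60000)
O(o, x) = 20 + 4*o (O(o, x) = (5 + o)*4 = 20 + 4*o)
50 + O(T, -1)*(-17) = 50 + (20 + 4*(-3/5))*(-17) = 50 + (20 - 12/5)*(-17) = 50 + (88/5)*(-17) = 50 - 1496/5 = -1246/5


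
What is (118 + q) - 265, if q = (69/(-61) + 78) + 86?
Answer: 968/61 ≈ 15.869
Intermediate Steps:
q = 9935/61 (q = (69*(-1/61) + 78) + 86 = (-69/61 + 78) + 86 = 4689/61 + 86 = 9935/61 ≈ 162.87)
(118 + q) - 265 = (118 + 9935/61) - 265 = 17133/61 - 265 = 968/61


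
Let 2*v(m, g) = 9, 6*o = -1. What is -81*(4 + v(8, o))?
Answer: -1377/2 ≈ -688.50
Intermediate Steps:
o = -⅙ (o = (⅙)*(-1) = -⅙ ≈ -0.16667)
v(m, g) = 9/2 (v(m, g) = (½)*9 = 9/2)
-81*(4 + v(8, o)) = -81*(4 + 9/2) = -81*17/2 = -1377/2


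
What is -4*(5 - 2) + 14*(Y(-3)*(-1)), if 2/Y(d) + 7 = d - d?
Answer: -8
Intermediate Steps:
Y(d) = -2/7 (Y(d) = 2/(-7 + (d - d)) = 2/(-7 + 0) = 2/(-7) = 2*(-1/7) = -2/7)
-4*(5 - 2) + 14*(Y(-3)*(-1)) = -4*(5 - 2) + 14*(-2/7*(-1)) = -4*3 + 14*(2/7) = -12 + 4 = -8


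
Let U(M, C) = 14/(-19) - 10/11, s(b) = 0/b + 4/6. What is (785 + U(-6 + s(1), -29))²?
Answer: 26804565841/43681 ≈ 6.1364e+5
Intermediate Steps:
s(b) = ⅔ (s(b) = 0 + 4*(⅙) = 0 + ⅔ = ⅔)
U(M, C) = -344/209 (U(M, C) = 14*(-1/19) - 10*1/11 = -14/19 - 10/11 = -344/209)
(785 + U(-6 + s(1), -29))² = (785 - 344/209)² = (163721/209)² = 26804565841/43681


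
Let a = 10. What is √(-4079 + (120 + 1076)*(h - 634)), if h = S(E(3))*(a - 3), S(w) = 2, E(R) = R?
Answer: I*√745599 ≈ 863.48*I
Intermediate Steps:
h = 14 (h = 2*(10 - 3) = 2*7 = 14)
√(-4079 + (120 + 1076)*(h - 634)) = √(-4079 + (120 + 1076)*(14 - 634)) = √(-4079 + 1196*(-620)) = √(-4079 - 741520) = √(-745599) = I*√745599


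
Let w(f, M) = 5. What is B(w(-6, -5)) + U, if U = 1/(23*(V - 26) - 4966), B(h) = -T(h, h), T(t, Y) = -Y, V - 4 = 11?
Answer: 26094/5219 ≈ 4.9998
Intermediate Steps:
V = 15 (V = 4 + 11 = 15)
B(h) = h (B(h) = -(-1)*h = h)
U = -1/5219 (U = 1/(23*(15 - 26) - 4966) = 1/(23*(-11) - 4966) = 1/(-253 - 4966) = 1/(-5219) = -1/5219 ≈ -0.00019161)
B(w(-6, -5)) + U = 5 - 1/5219 = 26094/5219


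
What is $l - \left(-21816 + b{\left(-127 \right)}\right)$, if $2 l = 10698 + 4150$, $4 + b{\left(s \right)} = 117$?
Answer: $29127$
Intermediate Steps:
$b{\left(s \right)} = 113$ ($b{\left(s \right)} = -4 + 117 = 113$)
$l = 7424$ ($l = \frac{10698 + 4150}{2} = \frac{1}{2} \cdot 14848 = 7424$)
$l - \left(-21816 + b{\left(-127 \right)}\right) = 7424 - \left(-21816 + 113\right) = 7424 - -21703 = 7424 + 21703 = 29127$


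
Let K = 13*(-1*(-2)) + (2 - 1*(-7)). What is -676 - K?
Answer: -711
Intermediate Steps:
K = 35 (K = 13*2 + (2 + 7) = 26 + 9 = 35)
-676 - K = -676 - 1*35 = -676 - 35 = -711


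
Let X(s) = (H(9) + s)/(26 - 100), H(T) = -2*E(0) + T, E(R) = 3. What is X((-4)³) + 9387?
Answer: 694699/74 ≈ 9387.8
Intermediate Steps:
H(T) = -6 + T (H(T) = -2*3 + T = -6 + T)
X(s) = -3/74 - s/74 (X(s) = ((-6 + 9) + s)/(26 - 100) = (3 + s)/(-74) = (3 + s)*(-1/74) = -3/74 - s/74)
X((-4)³) + 9387 = (-3/74 - 1/74*(-4)³) + 9387 = (-3/74 - 1/74*(-64)) + 9387 = (-3/74 + 32/37) + 9387 = 61/74 + 9387 = 694699/74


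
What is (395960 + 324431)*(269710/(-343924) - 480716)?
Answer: -8507305166931711/24566 ≈ -3.4630e+11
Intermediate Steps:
(395960 + 324431)*(269710/(-343924) - 480716) = 720391*(269710*(-1/343924) - 480716) = 720391*(-19265/24566 - 480716) = 720391*(-11809288521/24566) = -8507305166931711/24566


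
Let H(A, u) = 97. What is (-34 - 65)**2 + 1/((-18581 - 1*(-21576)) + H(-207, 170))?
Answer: 30304693/3092 ≈ 9801.0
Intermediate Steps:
(-34 - 65)**2 + 1/((-18581 - 1*(-21576)) + H(-207, 170)) = (-34 - 65)**2 + 1/((-18581 - 1*(-21576)) + 97) = (-99)**2 + 1/((-18581 + 21576) + 97) = 9801 + 1/(2995 + 97) = 9801 + 1/3092 = 30304693/3092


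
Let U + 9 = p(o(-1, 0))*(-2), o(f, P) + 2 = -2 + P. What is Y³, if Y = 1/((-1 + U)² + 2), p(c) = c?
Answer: 1/216 ≈ 0.0046296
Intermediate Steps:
o(f, P) = -4 + P (o(f, P) = -2 + (-2 + P) = -4 + P)
U = -1 (U = -9 + (-4 + 0)*(-2) = -9 - 4*(-2) = -9 + 8 = -1)
Y = ⅙ (Y = 1/((-1 - 1)² + 2) = 1/((-2)² + 2) = 1/(4 + 2) = 1/6 = ⅙ ≈ 0.16667)
Y³ = (⅙)³ = 1/216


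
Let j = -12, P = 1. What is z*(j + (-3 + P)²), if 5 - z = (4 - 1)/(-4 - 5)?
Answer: -128/3 ≈ -42.667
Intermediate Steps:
z = 16/3 (z = 5 - (4 - 1)/(-4 - 5) = 5 - 3/(-9) = 5 - 3*(-1)/9 = 5 - 1*(-⅓) = 5 + ⅓ = 16/3 ≈ 5.3333)
z*(j + (-3 + P)²) = 16*(-12 + (-3 + 1)²)/3 = 16*(-12 + (-2)²)/3 = 16*(-12 + 4)/3 = (16/3)*(-8) = -128/3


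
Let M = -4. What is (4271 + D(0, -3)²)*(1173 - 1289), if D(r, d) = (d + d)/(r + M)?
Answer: -495697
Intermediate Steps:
D(r, d) = 2*d/(-4 + r) (D(r, d) = (d + d)/(r - 4) = (2*d)/(-4 + r) = 2*d/(-4 + r))
(4271 + D(0, -3)²)*(1173 - 1289) = (4271 + (2*(-3)/(-4 + 0))²)*(1173 - 1289) = (4271 + (2*(-3)/(-4))²)*(-116) = (4271 + (2*(-3)*(-¼))²)*(-116) = (4271 + (3/2)²)*(-116) = (4271 + 9/4)*(-116) = (17093/4)*(-116) = -495697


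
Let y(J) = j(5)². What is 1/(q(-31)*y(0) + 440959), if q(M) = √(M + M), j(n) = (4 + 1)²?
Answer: 440959/194469058431 - 625*I*√62/194469058431 ≈ 2.2675e-6 - 2.5306e-8*I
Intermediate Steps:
j(n) = 25 (j(n) = 5² = 25)
y(J) = 625 (y(J) = 25² = 625)
q(M) = √2*√M (q(M) = √(2*M) = √2*√M)
1/(q(-31)*y(0) + 440959) = 1/((√2*√(-31))*625 + 440959) = 1/((√2*(I*√31))*625 + 440959) = 1/((I*√62)*625 + 440959) = 1/(625*I*√62 + 440959) = 1/(440959 + 625*I*√62)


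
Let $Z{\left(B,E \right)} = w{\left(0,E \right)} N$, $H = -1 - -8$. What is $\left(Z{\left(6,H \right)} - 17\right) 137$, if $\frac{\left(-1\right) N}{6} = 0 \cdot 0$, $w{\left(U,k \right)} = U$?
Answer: $-2329$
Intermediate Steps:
$H = 7$ ($H = -1 + 8 = 7$)
$N = 0$ ($N = - 6 \cdot 0 \cdot 0 = \left(-6\right) 0 = 0$)
$Z{\left(B,E \right)} = 0$ ($Z{\left(B,E \right)} = 0 \cdot 0 = 0$)
$\left(Z{\left(6,H \right)} - 17\right) 137 = \left(0 - 17\right) 137 = \left(-17\right) 137 = -2329$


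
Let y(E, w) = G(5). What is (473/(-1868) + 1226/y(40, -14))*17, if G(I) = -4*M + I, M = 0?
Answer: 38892651/9340 ≈ 4164.1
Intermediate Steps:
G(I) = I (G(I) = -4*0 + I = 0 + I = I)
y(E, w) = 5
(473/(-1868) + 1226/y(40, -14))*17 = (473/(-1868) + 1226/5)*17 = (473*(-1/1868) + 1226*(⅕))*17 = (-473/1868 + 1226/5)*17 = (2287803/9340)*17 = 38892651/9340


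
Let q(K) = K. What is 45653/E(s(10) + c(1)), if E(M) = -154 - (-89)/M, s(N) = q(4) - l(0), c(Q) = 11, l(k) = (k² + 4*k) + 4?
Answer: -502183/1605 ≈ -312.89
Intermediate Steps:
l(k) = 4 + k² + 4*k
s(N) = 0 (s(N) = 4 - (4 + 0² + 4*0) = 4 - (4 + 0 + 0) = 4 - 1*4 = 4 - 4 = 0)
E(M) = -154 + 89/M
45653/E(s(10) + c(1)) = 45653/(-154 + 89/(0 + 11)) = 45653/(-154 + 89/11) = 45653/(-1605/11) = 45653*(-11/1605) = -502183/1605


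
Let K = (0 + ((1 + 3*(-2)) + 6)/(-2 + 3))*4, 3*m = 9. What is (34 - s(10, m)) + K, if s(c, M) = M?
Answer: 35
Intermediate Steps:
m = 3 (m = (1/3)*9 = 3)
K = 4 (K = (0 + ((1 - 6) + 6)/1)*4 = (0 + (-5 + 6)*1)*4 = (0 + 1*1)*4 = (0 + 1)*4 = 1*4 = 4)
(34 - s(10, m)) + K = (34 - 1*3) + 4 = (34 - 3) + 4 = 31 + 4 = 35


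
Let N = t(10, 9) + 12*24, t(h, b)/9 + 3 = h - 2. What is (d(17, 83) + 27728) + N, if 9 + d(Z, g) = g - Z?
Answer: 28118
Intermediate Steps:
d(Z, g) = -9 + g - Z (d(Z, g) = -9 + (g - Z) = -9 + g - Z)
t(h, b) = -45 + 9*h (t(h, b) = -27 + 9*(h - 2) = -27 + 9*(-2 + h) = -27 + (-18 + 9*h) = -45 + 9*h)
N = 333 (N = (-45 + 9*10) + 12*24 = (-45 + 90) + 288 = 45 + 288 = 333)
(d(17, 83) + 27728) + N = ((-9 + 83 - 1*17) + 27728) + 333 = ((-9 + 83 - 17) + 27728) + 333 = (57 + 27728) + 333 = 27785 + 333 = 28118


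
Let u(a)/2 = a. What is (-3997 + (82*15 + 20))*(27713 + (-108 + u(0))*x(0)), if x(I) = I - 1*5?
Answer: -77610991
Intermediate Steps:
x(I) = -5 + I (x(I) = I - 5 = -5 + I)
u(a) = 2*a
(-3997 + (82*15 + 20))*(27713 + (-108 + u(0))*x(0)) = (-3997 + (82*15 + 20))*(27713 + (-108 + 2*0)*(-5 + 0)) = (-3997 + (1230 + 20))*(27713 + (-108 + 0)*(-5)) = (-3997 + 1250)*(27713 - 108*(-5)) = -2747*(27713 + 540) = -2747*28253 = -77610991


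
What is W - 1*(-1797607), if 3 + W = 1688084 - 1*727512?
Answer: 2758176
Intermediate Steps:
W = 960569 (W = -3 + (1688084 - 1*727512) = -3 + (1688084 - 727512) = -3 + 960572 = 960569)
W - 1*(-1797607) = 960569 - 1*(-1797607) = 960569 + 1797607 = 2758176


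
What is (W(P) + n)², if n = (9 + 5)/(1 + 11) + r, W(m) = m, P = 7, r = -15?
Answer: 1681/36 ≈ 46.694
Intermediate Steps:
n = -83/6 (n = (9 + 5)/(1 + 11) - 15 = 14/12 - 15 = 14*(1/12) - 15 = 7/6 - 15 = -83/6 ≈ -13.833)
(W(P) + n)² = (7 - 83/6)² = (-41/6)² = 1681/36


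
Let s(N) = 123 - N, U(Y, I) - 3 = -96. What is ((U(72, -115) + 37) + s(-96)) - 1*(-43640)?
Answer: 43803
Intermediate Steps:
U(Y, I) = -93 (U(Y, I) = 3 - 96 = -93)
((U(72, -115) + 37) + s(-96)) - 1*(-43640) = ((-93 + 37) + (123 - 1*(-96))) - 1*(-43640) = (-56 + (123 + 96)) + 43640 = (-56 + 219) + 43640 = 163 + 43640 = 43803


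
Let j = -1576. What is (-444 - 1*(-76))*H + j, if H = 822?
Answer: -304072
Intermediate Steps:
(-444 - 1*(-76))*H + j = (-444 - 1*(-76))*822 - 1576 = (-444 + 76)*822 - 1576 = -368*822 - 1576 = -302496 - 1576 = -304072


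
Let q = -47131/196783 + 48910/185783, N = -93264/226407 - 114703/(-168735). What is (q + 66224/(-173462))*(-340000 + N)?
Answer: 1638355290927900920769954817391/13459236333469842266655395 ≈ 1.2173e+5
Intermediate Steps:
N = 3410887027/12734261715 (N = -93264*1/226407 - 114703*(-1/168735) = -31088/75469 + 114703/168735 = 3410887027/12734261715 ≈ 0.26785)
q = 868517957/36558936089 (q = -47131*1/196783 + 48910*(1/185783) = -47131/196783 + 48910/185783 = 868517957/36558936089 ≈ 0.023757)
(q + 66224/(-173462))*(-340000 + N) = (868517957/36558936089 + 66224/(-173462))*(-340000 + 3410887027/12734261715) = (868517957/36558936089 + 66224*(-1/173462))*(-4329645572212973/12734261715) = (868517957/36558936089 - 33112/86731)*(-4329645572212973/12734261715) = -1135212060850401/3170793085935059*(-4329645572212973/12734261715) = 1638355290927900920769954817391/13459236333469842266655395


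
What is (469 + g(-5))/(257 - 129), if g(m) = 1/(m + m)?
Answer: 4689/1280 ≈ 3.6633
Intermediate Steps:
g(m) = 1/(2*m)
(469 + g(-5))/(257 - 129) = (469 + (½)/(-5))/(257 - 129) = (469 + (½)*(-⅕))/128 = (469 - ⅒)*(1/128) = (4689/10)*(1/128) = 4689/1280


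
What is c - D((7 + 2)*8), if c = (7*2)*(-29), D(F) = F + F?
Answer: -550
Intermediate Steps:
D(F) = 2*F
c = -406 (c = 14*(-29) = -406)
c - D((7 + 2)*8) = -406 - 2*(7 + 2)*8 = -406 - 2*9*8 = -406 - 2*72 = -406 - 1*144 = -406 - 144 = -550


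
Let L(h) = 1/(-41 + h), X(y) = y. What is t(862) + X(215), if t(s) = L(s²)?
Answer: 159745646/743003 ≈ 215.00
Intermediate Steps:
t(s) = 1/(-41 + s²)
t(862) + X(215) = 1/(-41 + 862²) + 215 = 1/(-41 + 743044) + 215 = 1/743003 + 215 = 159745646/743003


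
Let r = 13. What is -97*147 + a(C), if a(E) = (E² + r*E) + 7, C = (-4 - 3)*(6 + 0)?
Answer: -13034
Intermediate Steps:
C = -42 (C = -7*6 = -42)
a(E) = 7 + E² + 13*E (a(E) = (E² + 13*E) + 7 = 7 + E² + 13*E)
-97*147 + a(C) = -97*147 + (7 + (-42)² + 13*(-42)) = -14259 + (7 + 1764 - 546) = -14259 + 1225 = -13034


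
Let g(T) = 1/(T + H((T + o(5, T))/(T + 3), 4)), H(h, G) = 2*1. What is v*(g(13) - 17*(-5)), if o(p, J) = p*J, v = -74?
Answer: -94424/15 ≈ -6294.9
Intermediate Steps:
o(p, J) = J*p
H(h, G) = 2
g(T) = 1/(2 + T) (g(T) = 1/(T + 2) = 1/(2 + T))
v*(g(13) - 17*(-5)) = -74*(1/(2 + 13) - 17*(-5)) = -74*(1/15 + 85) = -74*1276/15 = -94424/15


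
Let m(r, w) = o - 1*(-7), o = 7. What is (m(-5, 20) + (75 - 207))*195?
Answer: -23010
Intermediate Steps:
m(r, w) = 14 (m(r, w) = 7 - 1*(-7) = 7 + 7 = 14)
(m(-5, 20) + (75 - 207))*195 = (14 + (75 - 207))*195 = (14 - 132)*195 = -118*195 = -23010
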